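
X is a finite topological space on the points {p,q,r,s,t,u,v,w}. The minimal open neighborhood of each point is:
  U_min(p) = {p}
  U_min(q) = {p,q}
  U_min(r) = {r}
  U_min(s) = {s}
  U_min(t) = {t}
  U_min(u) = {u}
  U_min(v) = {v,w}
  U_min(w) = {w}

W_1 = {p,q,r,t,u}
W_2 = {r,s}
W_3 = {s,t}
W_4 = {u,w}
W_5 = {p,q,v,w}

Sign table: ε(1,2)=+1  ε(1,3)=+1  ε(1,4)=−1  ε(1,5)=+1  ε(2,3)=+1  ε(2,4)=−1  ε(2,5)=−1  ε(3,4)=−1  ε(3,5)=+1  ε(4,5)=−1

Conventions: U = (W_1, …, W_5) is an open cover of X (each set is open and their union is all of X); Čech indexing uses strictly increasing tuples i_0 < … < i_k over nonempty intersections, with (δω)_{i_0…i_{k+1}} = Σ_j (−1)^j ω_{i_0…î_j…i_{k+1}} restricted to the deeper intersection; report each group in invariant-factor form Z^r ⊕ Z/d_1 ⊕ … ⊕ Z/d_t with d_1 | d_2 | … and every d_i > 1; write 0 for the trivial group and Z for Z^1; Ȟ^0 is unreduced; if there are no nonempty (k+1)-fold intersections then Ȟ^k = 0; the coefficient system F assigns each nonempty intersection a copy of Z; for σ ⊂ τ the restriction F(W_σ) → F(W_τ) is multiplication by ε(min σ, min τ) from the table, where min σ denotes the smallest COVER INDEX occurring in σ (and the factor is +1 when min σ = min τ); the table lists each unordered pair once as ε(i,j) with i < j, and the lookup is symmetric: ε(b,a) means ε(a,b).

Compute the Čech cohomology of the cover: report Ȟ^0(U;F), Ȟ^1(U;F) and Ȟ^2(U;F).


Ȟ^0 = Z; Ȟ^1 = Z^2; Ȟ^2 = 0

intersection data:
  W12={r} W13={t} W14={u} W15={p,q} W23={s} W45={w}
C dims 5,6; δ0: rk 4, SNF 1^4
Ȟ^0 = (5 − 4) − 0 = 1, so Ȟ^0 ≅ Z
Ȟ^1 = (6 − 0) − 4 = 2, so Ȟ^1 ≅ Z^2
Ȟ^2 = (0 − 0) − 0 = 0, so Ȟ^2 ≅ 0


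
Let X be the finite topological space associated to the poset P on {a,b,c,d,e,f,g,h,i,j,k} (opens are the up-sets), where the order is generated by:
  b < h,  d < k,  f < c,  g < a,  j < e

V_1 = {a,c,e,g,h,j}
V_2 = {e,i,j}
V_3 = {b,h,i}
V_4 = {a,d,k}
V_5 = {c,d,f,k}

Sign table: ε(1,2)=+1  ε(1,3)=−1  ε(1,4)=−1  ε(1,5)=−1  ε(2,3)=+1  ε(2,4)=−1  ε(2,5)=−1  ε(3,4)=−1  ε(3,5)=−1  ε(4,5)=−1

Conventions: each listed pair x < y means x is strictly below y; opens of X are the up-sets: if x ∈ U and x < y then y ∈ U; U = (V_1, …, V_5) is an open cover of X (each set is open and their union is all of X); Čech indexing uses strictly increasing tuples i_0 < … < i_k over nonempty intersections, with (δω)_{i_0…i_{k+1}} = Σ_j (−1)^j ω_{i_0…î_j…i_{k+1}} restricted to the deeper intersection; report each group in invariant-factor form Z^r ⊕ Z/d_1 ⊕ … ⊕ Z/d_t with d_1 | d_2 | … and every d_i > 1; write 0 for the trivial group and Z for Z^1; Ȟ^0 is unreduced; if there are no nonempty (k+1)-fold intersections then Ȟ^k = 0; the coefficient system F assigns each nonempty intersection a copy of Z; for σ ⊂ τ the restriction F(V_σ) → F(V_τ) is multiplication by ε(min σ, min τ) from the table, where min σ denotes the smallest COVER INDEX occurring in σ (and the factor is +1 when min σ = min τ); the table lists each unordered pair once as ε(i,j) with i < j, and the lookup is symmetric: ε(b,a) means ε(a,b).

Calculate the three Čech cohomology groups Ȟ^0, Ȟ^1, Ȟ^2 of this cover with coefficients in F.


Ȟ^0 ≅ 0,  Ȟ^1 ≅ Z ⊕ Z/2,  Ȟ^2 ≅ 0

intersection data:
  V12={e,j} V13={h} V14={a} V15={c} V23={i} V45={d,k}
C dims 5,6; δ0: rk 5, SNF 1^4·2
Ȟ^0 = (5 − 5) − 0 = 0, so Ȟ^0 ≅ 0
Ȟ^1 = (6 − 0) − 5 = 1 plus torsion [2], so Ȟ^1 ≅ Z ⊕ Z/2
Ȟ^2 = (0 − 0) − 0 = 0, so Ȟ^2 ≅ 0


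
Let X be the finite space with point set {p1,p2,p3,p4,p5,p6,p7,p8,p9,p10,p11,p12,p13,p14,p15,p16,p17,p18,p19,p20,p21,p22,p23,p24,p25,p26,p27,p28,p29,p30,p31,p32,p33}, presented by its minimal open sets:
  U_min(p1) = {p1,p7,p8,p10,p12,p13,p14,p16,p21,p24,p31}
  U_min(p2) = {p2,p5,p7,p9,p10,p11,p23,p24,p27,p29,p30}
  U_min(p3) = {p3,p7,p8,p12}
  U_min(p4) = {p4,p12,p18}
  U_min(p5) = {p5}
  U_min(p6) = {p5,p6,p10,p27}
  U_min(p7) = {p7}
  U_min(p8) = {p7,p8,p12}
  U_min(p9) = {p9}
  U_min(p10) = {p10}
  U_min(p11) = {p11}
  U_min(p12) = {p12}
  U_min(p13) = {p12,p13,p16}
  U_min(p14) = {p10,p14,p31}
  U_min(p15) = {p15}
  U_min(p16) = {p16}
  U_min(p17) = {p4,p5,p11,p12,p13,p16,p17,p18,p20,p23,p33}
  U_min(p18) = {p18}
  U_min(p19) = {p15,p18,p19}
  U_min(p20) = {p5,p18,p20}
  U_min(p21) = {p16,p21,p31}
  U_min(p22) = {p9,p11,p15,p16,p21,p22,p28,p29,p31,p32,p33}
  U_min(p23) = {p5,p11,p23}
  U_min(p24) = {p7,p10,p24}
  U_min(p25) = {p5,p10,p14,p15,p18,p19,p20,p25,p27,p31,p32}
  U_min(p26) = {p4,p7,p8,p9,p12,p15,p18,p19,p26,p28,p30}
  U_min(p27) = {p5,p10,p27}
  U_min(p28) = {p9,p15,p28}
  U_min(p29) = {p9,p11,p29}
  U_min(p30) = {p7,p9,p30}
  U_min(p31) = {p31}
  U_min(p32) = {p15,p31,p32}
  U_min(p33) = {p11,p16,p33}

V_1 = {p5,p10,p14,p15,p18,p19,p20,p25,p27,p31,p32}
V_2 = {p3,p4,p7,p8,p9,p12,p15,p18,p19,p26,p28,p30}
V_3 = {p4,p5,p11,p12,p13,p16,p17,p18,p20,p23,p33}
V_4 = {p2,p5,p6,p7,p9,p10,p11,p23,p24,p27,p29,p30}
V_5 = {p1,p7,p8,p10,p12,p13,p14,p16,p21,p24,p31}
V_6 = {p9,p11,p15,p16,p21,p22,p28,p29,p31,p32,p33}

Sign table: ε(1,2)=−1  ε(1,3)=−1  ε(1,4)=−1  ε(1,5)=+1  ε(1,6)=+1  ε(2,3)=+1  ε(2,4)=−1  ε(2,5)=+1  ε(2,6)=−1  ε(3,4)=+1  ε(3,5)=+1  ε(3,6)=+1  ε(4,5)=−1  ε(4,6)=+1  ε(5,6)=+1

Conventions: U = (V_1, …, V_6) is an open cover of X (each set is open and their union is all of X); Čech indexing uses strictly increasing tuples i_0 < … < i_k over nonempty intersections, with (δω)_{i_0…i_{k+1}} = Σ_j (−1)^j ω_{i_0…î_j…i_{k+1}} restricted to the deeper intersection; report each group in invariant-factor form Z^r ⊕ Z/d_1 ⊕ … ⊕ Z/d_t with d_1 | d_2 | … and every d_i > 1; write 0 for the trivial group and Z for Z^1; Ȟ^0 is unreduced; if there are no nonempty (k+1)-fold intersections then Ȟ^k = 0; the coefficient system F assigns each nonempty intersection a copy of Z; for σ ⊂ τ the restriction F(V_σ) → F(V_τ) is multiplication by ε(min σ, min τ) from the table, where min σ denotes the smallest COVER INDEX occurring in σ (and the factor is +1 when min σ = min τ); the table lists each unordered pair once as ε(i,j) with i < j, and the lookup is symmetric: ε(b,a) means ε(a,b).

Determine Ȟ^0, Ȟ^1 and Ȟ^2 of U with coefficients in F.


nonempty overlaps:
  V12={p15,p18,p19} V13={p5,p18,p20} V14={p5,p10,p27} V15={p10,p14,p31} V16={p15,p31,p32} V23={p4,p12,p18} V24={p7,p9,p30} V25={p7,p8,p12} V26={p9,p15,p28} V34={p5,p11,p23} V35={p12,p13,p16} V36={p11,p16,p33} V45={p7,p10,p24} V46={p9,p11,p29} V56={p16,p21,p31}
  V123={p18} V126={p15} V134={p5} V145={p10} V156={p31} V235={p12} V245={p7} V246={p9} V346={p11} V356={p16}
C dims 6,15,10; δ0: rk 6, SNF 1^5·2; δ1: rk 9, SNF 1^9
degree 0: 6−6−0 = 0 → Ȟ^0 ≅ 0
degree 1: 15−9−6 = 0 plus torsion [2] → Ȟ^1 ≅ Z/2
degree 2: 10−0−9 = 1 → Ȟ^2 ≅ Z

Ȟ^0 ≅ 0,  Ȟ^1 ≅ Z/2,  Ȟ^2 ≅ Z


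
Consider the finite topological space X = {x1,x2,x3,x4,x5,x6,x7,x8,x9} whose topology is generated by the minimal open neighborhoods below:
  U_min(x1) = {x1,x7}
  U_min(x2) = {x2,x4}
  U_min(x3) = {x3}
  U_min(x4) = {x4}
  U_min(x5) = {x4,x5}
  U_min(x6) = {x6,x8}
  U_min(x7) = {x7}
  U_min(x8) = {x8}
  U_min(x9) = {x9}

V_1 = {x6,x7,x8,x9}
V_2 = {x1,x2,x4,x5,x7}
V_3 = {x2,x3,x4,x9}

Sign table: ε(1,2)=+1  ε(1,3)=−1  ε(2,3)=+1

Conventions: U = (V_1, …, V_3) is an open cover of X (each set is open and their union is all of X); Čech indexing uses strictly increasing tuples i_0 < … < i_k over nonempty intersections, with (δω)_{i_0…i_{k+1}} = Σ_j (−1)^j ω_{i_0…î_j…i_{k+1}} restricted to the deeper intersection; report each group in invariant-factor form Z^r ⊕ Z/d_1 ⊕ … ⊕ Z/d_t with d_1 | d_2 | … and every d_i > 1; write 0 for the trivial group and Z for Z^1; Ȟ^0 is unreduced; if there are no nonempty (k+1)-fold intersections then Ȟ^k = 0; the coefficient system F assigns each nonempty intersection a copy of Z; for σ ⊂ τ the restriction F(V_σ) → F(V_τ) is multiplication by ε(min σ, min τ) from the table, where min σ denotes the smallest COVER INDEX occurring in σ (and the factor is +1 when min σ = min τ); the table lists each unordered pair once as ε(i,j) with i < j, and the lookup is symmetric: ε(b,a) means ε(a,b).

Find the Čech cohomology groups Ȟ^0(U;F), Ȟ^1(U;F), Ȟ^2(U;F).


cover nerve:
  V12={x7} V13={x9} V23={x2,x4}
C dims 3,3; δ0: rk 3, SNF 1^2·2
Ȟ^0: (3−3)−0=0 ⇒ 0
Ȟ^1: (3−0)−3=0 plus torsion [2] ⇒ Z/2
Ȟ^2: (0−0)−0=0 ⇒ 0

Ȟ^0 ≅ 0; Ȟ^1 ≅ Z/2; Ȟ^2 ≅ 0


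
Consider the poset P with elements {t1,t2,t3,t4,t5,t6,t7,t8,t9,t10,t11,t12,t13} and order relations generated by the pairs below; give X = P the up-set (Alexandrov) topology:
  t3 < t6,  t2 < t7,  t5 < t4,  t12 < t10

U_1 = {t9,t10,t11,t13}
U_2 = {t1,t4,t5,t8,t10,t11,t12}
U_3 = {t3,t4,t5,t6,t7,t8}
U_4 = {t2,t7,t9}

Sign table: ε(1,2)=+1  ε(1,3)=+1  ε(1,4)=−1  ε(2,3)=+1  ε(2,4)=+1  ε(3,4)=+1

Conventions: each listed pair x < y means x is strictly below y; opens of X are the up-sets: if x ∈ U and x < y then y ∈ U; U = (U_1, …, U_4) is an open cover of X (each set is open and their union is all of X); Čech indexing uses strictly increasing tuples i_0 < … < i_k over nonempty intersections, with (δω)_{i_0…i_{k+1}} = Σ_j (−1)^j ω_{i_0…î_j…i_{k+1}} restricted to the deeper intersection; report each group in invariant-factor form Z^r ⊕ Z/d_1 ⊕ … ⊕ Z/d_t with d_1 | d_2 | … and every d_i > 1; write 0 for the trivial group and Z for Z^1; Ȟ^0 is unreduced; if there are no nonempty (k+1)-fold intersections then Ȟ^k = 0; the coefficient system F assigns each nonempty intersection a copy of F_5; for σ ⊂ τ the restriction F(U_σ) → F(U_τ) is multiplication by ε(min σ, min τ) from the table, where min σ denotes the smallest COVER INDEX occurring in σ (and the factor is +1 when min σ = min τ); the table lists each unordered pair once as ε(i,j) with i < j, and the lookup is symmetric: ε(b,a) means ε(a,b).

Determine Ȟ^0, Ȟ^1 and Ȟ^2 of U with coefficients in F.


nerve simplices:
  U12={t10,t11} U14={t9} U23={t4,t5,t8} U34={t7}
C dims 4,4; δ0: rk_F5 4
degree 0: 4−4−0 = 0 → Ȟ^0 ≅ 0
degree 1: 4−0−4 = 0 → Ȟ^1 ≅ 0
degree 2: 0−0−0 = 0 → Ȟ^2 ≅ 0

Ȟ^0(U;F) ≅ 0,  Ȟ^1(U;F) ≅ 0,  Ȟ^2(U;F) ≅ 0


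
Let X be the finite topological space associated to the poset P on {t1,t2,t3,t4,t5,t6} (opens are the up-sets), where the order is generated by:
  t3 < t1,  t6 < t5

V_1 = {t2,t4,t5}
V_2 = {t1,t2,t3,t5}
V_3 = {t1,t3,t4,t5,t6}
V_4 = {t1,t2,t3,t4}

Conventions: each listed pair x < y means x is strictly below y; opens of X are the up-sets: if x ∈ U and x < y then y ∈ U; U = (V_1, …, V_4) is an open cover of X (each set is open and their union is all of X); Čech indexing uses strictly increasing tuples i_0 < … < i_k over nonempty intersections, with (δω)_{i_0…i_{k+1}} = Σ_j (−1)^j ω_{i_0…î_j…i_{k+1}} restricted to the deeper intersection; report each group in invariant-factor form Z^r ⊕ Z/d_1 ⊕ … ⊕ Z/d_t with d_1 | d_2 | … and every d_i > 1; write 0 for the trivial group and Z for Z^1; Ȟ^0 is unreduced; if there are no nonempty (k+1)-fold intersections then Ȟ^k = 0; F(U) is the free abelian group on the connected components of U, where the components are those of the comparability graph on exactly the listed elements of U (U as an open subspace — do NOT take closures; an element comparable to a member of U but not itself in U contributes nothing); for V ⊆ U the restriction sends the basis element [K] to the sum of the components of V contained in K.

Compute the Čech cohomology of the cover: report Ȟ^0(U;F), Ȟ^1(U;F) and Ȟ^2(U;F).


Ȟ^0(U;F) ≅ Z^4, Ȟ^1(U;F) ≅ 0 and Ȟ^2(U;F) ≅ 0

nerve of the cover:
  V12={t2,t5} V13={t4,t5} V14={t2,t4} V23={t1,t3,t5} V24={t1,t2,t3} V34={t1,t3,t4}
  V123={t5} V124={t2} V134={t4} V234={t1,t3}
components per intersection:
  V1: {t2} {t4} {t5}
  V2: {t1,t3} {t2} {t5}
  V3: {t1,t3} {t4} {t5,t6}
  V4: {t1,t3} {t2} {t4}
  V12: {t2} {t5}
  V13: {t4} {t5}
  V14: {t2} {t4}
  V23: {t1,t3} {t5}
  V24: {t1,t3} {t2}
  V34: {t1,t3} {t4}
  V123: {t5}
  V124: {t2}
  V134: {t4}
  V234: {t1,t3}
C dims 12,12,4; δ0: rk 8, SNF 1^8; δ1: rk 4, SNF 1^4
Ȟ^0 = (12 − 8) − 0 = 4, so Ȟ^0 ≅ Z^4
Ȟ^1 = (12 − 4) − 8 = 0, so Ȟ^1 ≅ 0
Ȟ^2 = (4 − 0) − 4 = 0, so Ȟ^2 ≅ 0


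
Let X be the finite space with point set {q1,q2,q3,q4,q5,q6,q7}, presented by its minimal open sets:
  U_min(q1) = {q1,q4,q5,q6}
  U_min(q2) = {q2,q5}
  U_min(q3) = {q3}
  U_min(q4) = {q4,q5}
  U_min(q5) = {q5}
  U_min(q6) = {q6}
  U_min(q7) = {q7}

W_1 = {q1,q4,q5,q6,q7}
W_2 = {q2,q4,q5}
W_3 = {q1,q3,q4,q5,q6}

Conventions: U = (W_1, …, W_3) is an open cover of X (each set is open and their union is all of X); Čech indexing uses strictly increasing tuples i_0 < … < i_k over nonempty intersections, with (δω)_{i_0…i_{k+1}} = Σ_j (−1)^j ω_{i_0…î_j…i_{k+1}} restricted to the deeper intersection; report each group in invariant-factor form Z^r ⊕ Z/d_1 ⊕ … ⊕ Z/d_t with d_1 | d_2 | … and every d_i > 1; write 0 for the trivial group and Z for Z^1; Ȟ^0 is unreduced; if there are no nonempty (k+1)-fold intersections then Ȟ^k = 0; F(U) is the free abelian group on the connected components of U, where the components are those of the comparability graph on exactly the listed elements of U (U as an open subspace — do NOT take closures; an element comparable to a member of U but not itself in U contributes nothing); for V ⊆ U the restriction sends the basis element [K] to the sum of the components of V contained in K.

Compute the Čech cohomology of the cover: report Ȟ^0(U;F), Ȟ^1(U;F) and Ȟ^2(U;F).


cover nerve:
  W12={q4,q5} W13={q1,q4,q5,q6} W23={q4,q5}
  W123={q4,q5}
components per intersection:
  W1: {q1,q4,q5,q6} {q7}
  W2: {q2,q4,q5}
  W3: {q1,q4,q5,q6} {q3}
  W12: {q4,q5}
  W13: {q1,q4,q5,q6}
  W23: {q4,q5}
  W123: {q4,q5}
C dims 5,3,1; δ0: rk 2, SNF 1^2; δ1: rk 1, SNF 1^1
Ȟ^0: (5−2)−0=3 ⇒ Z^3
Ȟ^1: (3−1)−2=0 ⇒ 0
Ȟ^2: (1−0)−1=0 ⇒ 0

Ȟ^0 = Z^3; Ȟ^1 = 0; Ȟ^2 = 0


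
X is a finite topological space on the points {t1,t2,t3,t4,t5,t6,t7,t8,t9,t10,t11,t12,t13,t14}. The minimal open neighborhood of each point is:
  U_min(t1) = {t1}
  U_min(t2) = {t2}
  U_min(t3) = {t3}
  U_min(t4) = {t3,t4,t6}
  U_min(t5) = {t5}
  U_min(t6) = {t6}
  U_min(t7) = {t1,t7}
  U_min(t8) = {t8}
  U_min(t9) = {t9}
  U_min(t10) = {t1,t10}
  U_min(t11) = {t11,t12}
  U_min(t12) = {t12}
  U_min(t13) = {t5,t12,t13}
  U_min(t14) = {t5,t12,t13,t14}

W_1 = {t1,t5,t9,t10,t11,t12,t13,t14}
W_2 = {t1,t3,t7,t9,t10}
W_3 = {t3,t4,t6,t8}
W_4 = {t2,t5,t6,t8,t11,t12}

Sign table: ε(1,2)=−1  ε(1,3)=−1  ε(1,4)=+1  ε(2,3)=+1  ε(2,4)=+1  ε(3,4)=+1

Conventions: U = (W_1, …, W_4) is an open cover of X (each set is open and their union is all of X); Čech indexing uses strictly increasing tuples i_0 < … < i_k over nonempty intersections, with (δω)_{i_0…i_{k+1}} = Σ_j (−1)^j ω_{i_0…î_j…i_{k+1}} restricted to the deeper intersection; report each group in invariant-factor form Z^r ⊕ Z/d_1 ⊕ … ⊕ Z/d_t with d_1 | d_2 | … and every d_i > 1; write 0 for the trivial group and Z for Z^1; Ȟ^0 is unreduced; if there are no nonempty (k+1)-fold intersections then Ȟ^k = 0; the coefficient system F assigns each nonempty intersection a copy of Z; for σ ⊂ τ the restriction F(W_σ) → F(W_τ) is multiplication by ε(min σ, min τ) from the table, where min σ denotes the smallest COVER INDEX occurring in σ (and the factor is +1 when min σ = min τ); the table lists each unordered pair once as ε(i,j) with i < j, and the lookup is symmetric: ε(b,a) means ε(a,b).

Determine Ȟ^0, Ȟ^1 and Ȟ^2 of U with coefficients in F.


nonempty overlaps:
  W12={t1,t9,t10} W14={t5,t11,t12} W23={t3} W34={t6,t8}
C dims 4,4; δ0: rk 4, SNF 1^3·2
degree 0: 4−4−0 = 0 → Ȟ^0 ≅ 0
degree 1: 4−0−4 = 0 plus torsion [2] → Ȟ^1 ≅ Z/2
degree 2: 0−0−0 = 0 → Ȟ^2 ≅ 0

Ȟ^0(U;F) ≅ 0,  Ȟ^1(U;F) ≅ Z/2,  Ȟ^2(U;F) ≅ 0


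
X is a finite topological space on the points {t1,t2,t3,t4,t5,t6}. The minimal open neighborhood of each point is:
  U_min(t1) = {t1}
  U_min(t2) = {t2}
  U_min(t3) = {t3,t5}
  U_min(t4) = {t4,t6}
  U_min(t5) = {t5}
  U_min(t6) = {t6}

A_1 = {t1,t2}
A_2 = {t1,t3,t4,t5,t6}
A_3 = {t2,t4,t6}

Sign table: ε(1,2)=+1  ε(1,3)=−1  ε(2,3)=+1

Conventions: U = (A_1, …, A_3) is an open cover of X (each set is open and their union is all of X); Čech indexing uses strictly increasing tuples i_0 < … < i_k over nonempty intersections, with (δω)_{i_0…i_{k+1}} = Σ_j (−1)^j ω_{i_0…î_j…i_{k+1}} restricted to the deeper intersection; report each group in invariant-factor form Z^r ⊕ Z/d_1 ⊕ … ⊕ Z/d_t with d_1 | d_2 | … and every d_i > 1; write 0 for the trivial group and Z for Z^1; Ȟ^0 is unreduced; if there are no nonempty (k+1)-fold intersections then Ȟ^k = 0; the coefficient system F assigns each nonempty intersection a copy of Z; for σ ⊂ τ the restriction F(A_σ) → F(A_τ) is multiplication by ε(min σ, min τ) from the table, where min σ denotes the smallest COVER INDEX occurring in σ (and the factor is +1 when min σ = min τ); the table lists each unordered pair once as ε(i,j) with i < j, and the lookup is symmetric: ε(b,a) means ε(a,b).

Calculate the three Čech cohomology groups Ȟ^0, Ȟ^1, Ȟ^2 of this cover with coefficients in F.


Ȟ^0(U;F) ≅ 0,  Ȟ^1(U;F) ≅ Z/2,  Ȟ^2(U;F) ≅ 0

nonempty overlaps:
  A12={t1} A13={t2} A23={t4,t6}
C dims 3,3; δ0: rk 3, SNF 1^2·2
degree 0: 3−3−0 = 0 → Ȟ^0 ≅ 0
degree 1: 3−0−3 = 0 plus torsion [2] → Ȟ^1 ≅ Z/2
degree 2: 0−0−0 = 0 → Ȟ^2 ≅ 0


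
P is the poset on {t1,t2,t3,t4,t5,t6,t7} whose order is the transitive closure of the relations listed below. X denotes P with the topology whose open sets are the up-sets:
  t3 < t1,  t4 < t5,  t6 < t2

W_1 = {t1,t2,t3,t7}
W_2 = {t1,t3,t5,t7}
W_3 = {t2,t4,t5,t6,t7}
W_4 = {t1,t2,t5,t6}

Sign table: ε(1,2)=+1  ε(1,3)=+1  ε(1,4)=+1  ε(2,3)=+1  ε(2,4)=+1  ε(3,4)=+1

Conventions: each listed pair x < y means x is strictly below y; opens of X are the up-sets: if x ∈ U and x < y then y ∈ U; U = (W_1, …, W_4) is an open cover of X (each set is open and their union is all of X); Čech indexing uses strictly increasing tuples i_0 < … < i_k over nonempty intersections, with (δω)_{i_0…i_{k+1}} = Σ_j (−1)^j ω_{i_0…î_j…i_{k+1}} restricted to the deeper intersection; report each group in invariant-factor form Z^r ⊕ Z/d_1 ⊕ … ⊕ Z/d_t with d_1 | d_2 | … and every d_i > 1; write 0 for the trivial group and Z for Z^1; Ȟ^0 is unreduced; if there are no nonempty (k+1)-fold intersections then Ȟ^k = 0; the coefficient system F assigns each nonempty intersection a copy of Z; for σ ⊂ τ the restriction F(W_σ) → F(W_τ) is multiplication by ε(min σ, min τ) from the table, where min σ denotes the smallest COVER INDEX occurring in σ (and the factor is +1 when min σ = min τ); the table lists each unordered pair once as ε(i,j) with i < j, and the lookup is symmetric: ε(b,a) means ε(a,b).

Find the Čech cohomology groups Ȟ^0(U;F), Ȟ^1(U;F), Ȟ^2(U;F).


Ȟ^0 ≅ Z,  Ȟ^1 ≅ 0,  Ȟ^2 ≅ Z

cover nerve:
  W12={t1,t3,t7} W13={t2,t7} W14={t1,t2} W23={t5,t7} W24={t1,t5} W34={t2,t5,t6}
  W123={t7} W124={t1} W134={t2} W234={t5}
C dims 4,6,4; δ0: rk 3, SNF 1^3; δ1: rk 3, SNF 1^3
Ȟ^0: (4−3)−0=1 ⇒ Z
Ȟ^1: (6−3)−3=0 ⇒ 0
Ȟ^2: (4−0)−3=1 ⇒ Z


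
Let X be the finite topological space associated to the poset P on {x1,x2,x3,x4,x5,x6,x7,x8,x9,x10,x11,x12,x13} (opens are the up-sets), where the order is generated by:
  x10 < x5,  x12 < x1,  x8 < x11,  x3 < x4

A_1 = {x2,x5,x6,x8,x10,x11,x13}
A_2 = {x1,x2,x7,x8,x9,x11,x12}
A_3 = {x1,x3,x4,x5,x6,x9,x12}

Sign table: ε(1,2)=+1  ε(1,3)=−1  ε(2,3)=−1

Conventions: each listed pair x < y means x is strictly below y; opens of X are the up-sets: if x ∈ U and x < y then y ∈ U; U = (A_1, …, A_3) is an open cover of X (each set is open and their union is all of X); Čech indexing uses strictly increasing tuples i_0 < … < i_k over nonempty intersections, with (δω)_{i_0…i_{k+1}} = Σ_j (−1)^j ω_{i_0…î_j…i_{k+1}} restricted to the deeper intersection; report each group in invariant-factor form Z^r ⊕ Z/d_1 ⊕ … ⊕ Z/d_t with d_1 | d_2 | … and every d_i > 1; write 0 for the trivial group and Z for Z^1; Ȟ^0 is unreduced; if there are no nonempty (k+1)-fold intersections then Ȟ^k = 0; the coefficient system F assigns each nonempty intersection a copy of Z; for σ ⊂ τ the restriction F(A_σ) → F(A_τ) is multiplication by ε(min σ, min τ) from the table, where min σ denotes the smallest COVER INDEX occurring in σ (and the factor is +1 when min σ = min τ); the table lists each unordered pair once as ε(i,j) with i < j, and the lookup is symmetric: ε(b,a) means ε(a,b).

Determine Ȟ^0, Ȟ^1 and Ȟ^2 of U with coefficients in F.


Ȟ^0(U;F) ≅ Z; Ȟ^1(U;F) ≅ Z; Ȟ^2(U;F) ≅ 0

nonempty overlaps:
  A12={x2,x8,x11} A13={x5,x6} A23={x1,x9,x12}
C dims 3,3; δ0: rk 2, SNF 1^2
degree 0: 3−2−0 = 1 → Ȟ^0 ≅ Z
degree 1: 3−0−2 = 1 → Ȟ^1 ≅ Z
degree 2: 0−0−0 = 0 → Ȟ^2 ≅ 0


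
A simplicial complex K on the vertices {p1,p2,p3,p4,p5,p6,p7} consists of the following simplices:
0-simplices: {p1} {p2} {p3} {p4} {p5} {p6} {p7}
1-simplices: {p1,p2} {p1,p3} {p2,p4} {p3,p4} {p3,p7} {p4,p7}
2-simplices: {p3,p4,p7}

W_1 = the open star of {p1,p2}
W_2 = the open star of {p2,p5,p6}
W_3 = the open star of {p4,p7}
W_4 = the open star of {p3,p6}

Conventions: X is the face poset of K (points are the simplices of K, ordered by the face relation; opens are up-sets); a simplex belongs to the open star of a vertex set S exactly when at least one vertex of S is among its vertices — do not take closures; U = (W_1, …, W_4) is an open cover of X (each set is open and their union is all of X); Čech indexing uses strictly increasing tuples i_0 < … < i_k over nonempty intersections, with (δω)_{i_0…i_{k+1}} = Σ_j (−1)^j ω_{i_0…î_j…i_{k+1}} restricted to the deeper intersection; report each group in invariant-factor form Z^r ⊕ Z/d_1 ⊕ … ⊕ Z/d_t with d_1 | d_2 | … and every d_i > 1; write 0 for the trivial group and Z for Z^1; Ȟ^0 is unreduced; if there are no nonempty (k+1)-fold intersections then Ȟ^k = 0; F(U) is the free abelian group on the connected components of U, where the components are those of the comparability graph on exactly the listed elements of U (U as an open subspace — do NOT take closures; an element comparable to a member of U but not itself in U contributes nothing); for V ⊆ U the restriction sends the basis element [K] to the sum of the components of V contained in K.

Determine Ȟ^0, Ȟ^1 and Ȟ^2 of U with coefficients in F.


nonempty overlaps:
  W1={{p1},{p2},{p1,p2},{p1,p3},{p2,p4}} W2={{p2},{p5},{p6},{p1,p2},{p2,p4}} W3={{p4},{p7},{p2,p4},{p3,p4},{p3,p7},{p4,p7},{p3,p4,p7}} W4={{p3},{p6},{p1,p3},{p3,p4},{p3,p7},{p3,p4,p7}}
  W12={{p2},{p1,p2},{p2,p4}} W13={{p2,p4}} W14={{p1,p3}} W23={{p2,p4}} W24={{p6}} W34={{p3,p4},{p3,p7},{p3,p4,p7}}
  W123={{p2,p4}}
components per intersection:
  W1: {{p1},{p2},{p1,p2},{p1,p3},{p2,p4}}
  W2: {{p2},{p1,p2},{p2,p4}} {{p5}} {{p6}}
  W3: {{p4},{p7},{p2,p4},{p3,p4},{p3,p7},{p4,p7},{p3,p4,p7}}
  W4: {{p3},{p1,p3},{p3,p4},{p3,p7},{p3,p4,p7}} {{p6}}
  W12: {{p2},{p1,p2},{p2,p4}}
  W13: {{p2,p4}}
  W14: {{p1,p3}}
  W23: {{p2,p4}}
  W24: {{p6}}
  W34: {{p3,p4},{p3,p7},{p3,p4,p7}}
  W123: {{p2,p4}}
C dims 7,6,1; δ0: rk 4, SNF 1^4; δ1: rk 1, SNF 1^1
degree 0: 7−4−0 = 3 → Ȟ^0 ≅ Z^3
degree 1: 6−1−4 = 1 → Ȟ^1 ≅ Z
degree 2: 1−0−1 = 0 → Ȟ^2 ≅ 0

Ȟ^0 ≅ Z^3; Ȟ^1 ≅ Z; Ȟ^2 ≅ 0


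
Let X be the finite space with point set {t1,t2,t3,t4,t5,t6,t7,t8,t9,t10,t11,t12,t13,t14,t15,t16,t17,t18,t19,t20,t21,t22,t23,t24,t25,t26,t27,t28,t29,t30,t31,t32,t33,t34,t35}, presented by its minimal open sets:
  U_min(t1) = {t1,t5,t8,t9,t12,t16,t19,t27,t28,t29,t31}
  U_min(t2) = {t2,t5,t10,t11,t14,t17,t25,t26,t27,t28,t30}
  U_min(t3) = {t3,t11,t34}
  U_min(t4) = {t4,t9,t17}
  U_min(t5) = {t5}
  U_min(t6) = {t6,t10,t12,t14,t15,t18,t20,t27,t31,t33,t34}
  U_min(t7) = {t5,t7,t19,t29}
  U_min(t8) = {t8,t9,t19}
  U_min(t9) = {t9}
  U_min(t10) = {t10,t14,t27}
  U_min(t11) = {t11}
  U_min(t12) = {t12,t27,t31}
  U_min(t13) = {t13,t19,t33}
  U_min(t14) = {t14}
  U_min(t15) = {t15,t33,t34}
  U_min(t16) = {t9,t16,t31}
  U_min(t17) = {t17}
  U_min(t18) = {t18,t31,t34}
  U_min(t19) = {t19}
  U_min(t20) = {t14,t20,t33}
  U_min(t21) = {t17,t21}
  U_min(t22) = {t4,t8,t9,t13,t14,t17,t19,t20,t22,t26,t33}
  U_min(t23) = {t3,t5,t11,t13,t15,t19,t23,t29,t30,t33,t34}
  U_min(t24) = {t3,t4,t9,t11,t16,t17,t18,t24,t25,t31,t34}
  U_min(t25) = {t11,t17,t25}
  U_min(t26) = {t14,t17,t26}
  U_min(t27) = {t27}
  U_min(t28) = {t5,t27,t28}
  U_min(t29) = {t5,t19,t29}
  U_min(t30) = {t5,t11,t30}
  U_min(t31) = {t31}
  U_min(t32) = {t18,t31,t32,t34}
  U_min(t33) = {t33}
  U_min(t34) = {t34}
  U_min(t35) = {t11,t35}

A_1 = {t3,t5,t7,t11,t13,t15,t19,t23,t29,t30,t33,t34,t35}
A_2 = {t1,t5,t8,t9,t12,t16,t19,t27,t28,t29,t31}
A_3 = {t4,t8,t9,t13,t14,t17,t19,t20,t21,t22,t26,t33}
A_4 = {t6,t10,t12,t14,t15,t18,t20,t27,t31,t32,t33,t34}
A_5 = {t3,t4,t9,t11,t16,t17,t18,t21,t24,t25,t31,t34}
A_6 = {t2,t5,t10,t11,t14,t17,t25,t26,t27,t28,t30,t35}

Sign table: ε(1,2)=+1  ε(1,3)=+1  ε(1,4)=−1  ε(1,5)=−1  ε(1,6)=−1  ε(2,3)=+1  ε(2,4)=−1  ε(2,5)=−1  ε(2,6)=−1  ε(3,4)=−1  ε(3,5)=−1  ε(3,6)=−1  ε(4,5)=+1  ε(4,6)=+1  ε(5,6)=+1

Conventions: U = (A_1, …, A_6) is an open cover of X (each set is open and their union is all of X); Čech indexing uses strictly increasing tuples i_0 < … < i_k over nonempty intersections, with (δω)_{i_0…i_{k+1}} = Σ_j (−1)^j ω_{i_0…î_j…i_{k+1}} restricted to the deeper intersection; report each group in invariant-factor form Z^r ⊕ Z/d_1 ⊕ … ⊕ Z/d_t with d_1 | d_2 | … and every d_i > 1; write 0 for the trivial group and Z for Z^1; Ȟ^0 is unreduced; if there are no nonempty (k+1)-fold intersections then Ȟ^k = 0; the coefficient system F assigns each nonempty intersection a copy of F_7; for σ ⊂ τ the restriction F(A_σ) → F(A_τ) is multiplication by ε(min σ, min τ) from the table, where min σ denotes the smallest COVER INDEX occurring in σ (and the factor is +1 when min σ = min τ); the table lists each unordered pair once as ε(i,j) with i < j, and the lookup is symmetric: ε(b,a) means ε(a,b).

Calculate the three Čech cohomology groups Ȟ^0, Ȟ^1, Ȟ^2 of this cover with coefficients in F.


cover nerve:
  A12={t5,t19,t29} A13={t13,t19,t33} A14={t15,t33,t34} A15={t3,t11,t34} A16={t5,t11,t30,t35} A23={t8,t9,t19} A24={t12,t27,t31} A25={t9,t16,t31} A26={t5,t27,t28} A34={t14,t20,t33} A35={t4,t9,t17,t21} A36={t14,t17,t26} A45={t18,t31,t34} A46={t10,t14,t27} A56={t11,t17,t25}
  A123={t19} A126={t5} A134={t33} A145={t34} A156={t11} A235={t9} A245={t31} A246={t27} A346={t14} A356={t17}
C dims 6,15,10; δ0: rk_F7 5; δ1: rk_F7 10
Ȟ^0: (6−5)−0=1 ⇒ Z/7
Ȟ^1: (15−10)−5=0 ⇒ 0
Ȟ^2: (10−0)−10=0 ⇒ 0

Ȟ^0 = Z/7, Ȟ^1 = 0, Ȟ^2 = 0


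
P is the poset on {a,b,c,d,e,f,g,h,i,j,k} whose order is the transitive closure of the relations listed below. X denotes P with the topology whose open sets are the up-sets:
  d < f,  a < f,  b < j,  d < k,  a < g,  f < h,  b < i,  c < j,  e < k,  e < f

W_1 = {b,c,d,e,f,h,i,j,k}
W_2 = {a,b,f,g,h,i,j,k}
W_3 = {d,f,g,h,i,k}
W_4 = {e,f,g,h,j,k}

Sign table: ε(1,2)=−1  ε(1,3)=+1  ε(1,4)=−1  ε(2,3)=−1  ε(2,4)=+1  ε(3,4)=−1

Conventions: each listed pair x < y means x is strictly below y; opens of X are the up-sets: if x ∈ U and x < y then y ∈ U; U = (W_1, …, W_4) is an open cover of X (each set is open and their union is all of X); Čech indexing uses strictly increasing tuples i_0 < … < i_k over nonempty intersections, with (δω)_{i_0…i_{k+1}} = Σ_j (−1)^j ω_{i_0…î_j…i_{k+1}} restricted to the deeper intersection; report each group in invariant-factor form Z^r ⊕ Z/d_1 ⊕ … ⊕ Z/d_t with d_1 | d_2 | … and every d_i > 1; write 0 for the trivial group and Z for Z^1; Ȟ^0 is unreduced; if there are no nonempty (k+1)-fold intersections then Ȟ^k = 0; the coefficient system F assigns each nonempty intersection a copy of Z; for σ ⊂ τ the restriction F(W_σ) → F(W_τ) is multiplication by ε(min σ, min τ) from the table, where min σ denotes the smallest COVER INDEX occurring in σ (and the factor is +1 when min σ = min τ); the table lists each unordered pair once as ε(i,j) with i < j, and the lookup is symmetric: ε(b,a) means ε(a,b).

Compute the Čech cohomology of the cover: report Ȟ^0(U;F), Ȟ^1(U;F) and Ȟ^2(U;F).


nonempty overlaps:
  W12={b,f,h,i,j,k} W13={d,f,h,i,k} W14={e,f,h,j,k} W23={f,g,h,i,k} W24={f,g,h,j,k} W34={f,g,h,k}
  W123={f,h,i,k} W124={f,h,j,k} W134={f,h,k} W234={f,g,h,k}
  W1234={f,h,k}
C dims 4,6,4,1; δ0: rk 3, SNF 1^3; δ1: rk 3, SNF 1^3; δ2: rk 1, SNF 1^1
degree 0: 4−3−0 = 1 → Ȟ^0 ≅ Z
degree 1: 6−3−3 = 0 → Ȟ^1 ≅ 0
degree 2: 4−1−3 = 0 → Ȟ^2 ≅ 0

Ȟ^0(U;F) ≅ Z; Ȟ^1(U;F) ≅ 0; Ȟ^2(U;F) ≅ 0


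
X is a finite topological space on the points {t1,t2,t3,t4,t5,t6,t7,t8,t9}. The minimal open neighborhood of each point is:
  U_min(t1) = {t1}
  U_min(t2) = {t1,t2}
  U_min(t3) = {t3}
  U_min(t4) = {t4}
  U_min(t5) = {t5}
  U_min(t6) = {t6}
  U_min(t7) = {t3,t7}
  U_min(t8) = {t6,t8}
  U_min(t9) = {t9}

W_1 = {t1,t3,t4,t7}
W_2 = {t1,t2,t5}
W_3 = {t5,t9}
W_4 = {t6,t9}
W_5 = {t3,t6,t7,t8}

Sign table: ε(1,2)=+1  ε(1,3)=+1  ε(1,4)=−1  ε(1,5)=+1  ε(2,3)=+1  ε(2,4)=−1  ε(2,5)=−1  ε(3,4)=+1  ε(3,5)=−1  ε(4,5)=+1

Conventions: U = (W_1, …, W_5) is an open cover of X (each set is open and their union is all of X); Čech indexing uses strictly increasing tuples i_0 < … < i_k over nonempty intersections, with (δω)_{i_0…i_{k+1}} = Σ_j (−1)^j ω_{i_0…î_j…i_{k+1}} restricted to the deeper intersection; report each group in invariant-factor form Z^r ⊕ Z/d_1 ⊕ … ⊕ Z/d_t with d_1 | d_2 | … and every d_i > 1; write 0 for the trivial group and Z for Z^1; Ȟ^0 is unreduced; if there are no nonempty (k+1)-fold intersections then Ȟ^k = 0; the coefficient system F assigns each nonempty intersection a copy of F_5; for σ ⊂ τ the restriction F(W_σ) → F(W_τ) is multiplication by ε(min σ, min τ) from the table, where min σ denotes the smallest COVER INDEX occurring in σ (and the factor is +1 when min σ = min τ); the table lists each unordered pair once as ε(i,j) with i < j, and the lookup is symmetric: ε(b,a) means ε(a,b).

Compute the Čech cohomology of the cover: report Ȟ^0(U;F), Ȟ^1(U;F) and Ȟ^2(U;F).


Ȟ^0(U;F) ≅ Z/5, Ȟ^1(U;F) ≅ Z/5 and Ȟ^2(U;F) ≅ 0

nonempty overlaps:
  W12={t1} W15={t3,t7} W23={t5} W34={t9} W45={t6}
C dims 5,5; δ0: rk_F5 4
degree 0: 5−4−0 = 1 → Ȟ^0 ≅ Z/5
degree 1: 5−0−4 = 1 → Ȟ^1 ≅ Z/5
degree 2: 0−0−0 = 0 → Ȟ^2 ≅ 0


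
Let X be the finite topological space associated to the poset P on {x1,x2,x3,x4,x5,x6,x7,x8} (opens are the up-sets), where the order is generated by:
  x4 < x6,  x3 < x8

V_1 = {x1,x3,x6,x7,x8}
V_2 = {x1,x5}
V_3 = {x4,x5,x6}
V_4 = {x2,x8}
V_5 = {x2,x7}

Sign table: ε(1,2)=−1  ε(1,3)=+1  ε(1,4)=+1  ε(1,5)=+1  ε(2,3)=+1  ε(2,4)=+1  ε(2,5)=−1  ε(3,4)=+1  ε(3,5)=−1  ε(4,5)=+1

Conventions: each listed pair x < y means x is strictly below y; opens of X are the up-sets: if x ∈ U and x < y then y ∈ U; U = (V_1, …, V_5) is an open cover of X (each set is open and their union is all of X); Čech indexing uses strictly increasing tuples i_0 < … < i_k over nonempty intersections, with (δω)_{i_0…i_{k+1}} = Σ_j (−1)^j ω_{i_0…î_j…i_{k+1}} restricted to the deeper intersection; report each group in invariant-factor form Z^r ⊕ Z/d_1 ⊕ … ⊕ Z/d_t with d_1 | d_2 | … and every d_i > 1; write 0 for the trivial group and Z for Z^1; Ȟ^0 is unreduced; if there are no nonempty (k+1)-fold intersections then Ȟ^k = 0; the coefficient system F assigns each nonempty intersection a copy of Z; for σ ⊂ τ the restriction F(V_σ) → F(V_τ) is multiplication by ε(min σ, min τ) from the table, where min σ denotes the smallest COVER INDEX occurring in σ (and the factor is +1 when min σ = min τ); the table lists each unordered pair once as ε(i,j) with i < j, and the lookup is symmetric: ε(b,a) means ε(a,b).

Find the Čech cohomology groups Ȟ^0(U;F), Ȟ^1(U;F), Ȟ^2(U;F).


cover nerve:
  V12={x1} V13={x6} V14={x8} V15={x7} V23={x5} V45={x2}
C dims 5,6; δ0: rk 5, SNF 1^4·2
Ȟ^0: (5−5)−0=0 ⇒ 0
Ȟ^1: (6−0)−5=1 plus torsion [2] ⇒ Z ⊕ Z/2
Ȟ^2: (0−0)−0=0 ⇒ 0

Ȟ^0(U;F) ≅ 0; Ȟ^1(U;F) ≅ Z ⊕ Z/2; Ȟ^2(U;F) ≅ 0


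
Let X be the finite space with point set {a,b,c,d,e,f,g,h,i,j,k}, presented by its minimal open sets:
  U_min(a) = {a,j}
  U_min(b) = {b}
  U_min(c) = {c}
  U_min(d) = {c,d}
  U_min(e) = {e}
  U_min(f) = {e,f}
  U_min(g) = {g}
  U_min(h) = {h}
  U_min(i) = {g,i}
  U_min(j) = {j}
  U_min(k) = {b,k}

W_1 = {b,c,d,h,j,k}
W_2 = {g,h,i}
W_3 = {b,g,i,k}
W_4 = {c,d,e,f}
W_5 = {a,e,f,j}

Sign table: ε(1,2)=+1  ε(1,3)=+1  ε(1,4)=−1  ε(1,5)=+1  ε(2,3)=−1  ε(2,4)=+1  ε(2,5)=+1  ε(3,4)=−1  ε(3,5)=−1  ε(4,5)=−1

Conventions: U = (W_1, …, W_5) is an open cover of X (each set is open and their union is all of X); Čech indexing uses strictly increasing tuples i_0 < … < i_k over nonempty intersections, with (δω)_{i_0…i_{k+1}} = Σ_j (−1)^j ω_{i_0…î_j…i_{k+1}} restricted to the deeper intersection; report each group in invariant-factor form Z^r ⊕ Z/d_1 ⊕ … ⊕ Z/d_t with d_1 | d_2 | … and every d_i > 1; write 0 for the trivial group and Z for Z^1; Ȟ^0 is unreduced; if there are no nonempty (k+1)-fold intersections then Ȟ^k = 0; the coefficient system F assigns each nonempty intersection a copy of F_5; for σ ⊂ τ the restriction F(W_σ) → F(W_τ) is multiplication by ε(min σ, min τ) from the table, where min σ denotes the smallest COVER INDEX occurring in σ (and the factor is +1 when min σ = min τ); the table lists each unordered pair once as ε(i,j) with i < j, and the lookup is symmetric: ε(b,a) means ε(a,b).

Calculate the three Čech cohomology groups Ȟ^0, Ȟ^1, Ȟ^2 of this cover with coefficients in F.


intersection data:
  W12={h} W13={b,k} W14={c,d} W15={j} W23={g,i} W45={e,f}
C dims 5,6; δ0: rk_F5 5
Ȟ^0 = (5 − 5) − 0 = 0, so Ȟ^0 ≅ 0
Ȟ^1 = (6 − 0) − 5 = 1, so Ȟ^1 ≅ Z/5
Ȟ^2 = (0 − 0) − 0 = 0, so Ȟ^2 ≅ 0

Ȟ^0 = 0; Ȟ^1 = Z/5; Ȟ^2 = 0


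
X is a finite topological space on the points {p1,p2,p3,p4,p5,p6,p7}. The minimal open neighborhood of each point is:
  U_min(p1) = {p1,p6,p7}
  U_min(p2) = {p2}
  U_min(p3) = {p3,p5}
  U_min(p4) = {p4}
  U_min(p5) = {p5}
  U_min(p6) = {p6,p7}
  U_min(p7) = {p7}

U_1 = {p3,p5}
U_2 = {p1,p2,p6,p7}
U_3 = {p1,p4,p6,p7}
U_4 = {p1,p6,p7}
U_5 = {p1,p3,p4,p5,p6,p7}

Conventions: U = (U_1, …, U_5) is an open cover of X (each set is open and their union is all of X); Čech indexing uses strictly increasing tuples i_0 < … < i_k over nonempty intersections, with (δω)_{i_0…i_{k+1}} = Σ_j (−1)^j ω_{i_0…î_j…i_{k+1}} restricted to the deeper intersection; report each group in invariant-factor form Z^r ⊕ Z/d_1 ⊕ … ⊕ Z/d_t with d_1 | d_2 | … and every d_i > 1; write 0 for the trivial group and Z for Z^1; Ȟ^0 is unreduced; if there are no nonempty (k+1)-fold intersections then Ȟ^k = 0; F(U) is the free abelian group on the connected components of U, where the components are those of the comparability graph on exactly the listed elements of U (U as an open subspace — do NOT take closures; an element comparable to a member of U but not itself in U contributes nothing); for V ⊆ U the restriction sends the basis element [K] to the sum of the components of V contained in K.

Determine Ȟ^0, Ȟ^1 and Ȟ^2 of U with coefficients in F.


Ȟ^0 ≅ Z^4,  Ȟ^1 ≅ 0,  Ȟ^2 ≅ 0

nerve simplices:
  U15={p3,p5} U23={p1,p6,p7} U24={p1,p6,p7} U25={p1,p6,p7} U34={p1,p6,p7} U35={p1,p4,p6,p7} U45={p1,p6,p7}
  U234={p1,p6,p7} U235={p1,p6,p7} U245={p1,p6,p7} U345={p1,p6,p7}
  U2345={p1,p6,p7}
components per intersection:
  U1: {p3,p5}
  U2: {p1,p6,p7} {p2}
  U3: {p1,p6,p7} {p4}
  U4: {p1,p6,p7}
  U5: {p1,p6,p7} {p3,p5} {p4}
  U15: {p3,p5}
  U23: {p1,p6,p7}
  U24: {p1,p6,p7}
  U25: {p1,p6,p7}
  U34: {p1,p6,p7}
  U35: {p1,p6,p7} {p4}
  U45: {p1,p6,p7}
  U234: {p1,p6,p7}
  U235: {p1,p6,p7}
  U245: {p1,p6,p7}
  U345: {p1,p6,p7}
  U2345: {p1,p6,p7}
C dims 9,8,4,1; δ0: rk 5, SNF 1^5; δ1: rk 3, SNF 1^3; δ2: rk 1, SNF 1^1
degree 0: 9−5−0 = 4 → Ȟ^0 ≅ Z^4
degree 1: 8−3−5 = 0 → Ȟ^1 ≅ 0
degree 2: 4−1−3 = 0 → Ȟ^2 ≅ 0


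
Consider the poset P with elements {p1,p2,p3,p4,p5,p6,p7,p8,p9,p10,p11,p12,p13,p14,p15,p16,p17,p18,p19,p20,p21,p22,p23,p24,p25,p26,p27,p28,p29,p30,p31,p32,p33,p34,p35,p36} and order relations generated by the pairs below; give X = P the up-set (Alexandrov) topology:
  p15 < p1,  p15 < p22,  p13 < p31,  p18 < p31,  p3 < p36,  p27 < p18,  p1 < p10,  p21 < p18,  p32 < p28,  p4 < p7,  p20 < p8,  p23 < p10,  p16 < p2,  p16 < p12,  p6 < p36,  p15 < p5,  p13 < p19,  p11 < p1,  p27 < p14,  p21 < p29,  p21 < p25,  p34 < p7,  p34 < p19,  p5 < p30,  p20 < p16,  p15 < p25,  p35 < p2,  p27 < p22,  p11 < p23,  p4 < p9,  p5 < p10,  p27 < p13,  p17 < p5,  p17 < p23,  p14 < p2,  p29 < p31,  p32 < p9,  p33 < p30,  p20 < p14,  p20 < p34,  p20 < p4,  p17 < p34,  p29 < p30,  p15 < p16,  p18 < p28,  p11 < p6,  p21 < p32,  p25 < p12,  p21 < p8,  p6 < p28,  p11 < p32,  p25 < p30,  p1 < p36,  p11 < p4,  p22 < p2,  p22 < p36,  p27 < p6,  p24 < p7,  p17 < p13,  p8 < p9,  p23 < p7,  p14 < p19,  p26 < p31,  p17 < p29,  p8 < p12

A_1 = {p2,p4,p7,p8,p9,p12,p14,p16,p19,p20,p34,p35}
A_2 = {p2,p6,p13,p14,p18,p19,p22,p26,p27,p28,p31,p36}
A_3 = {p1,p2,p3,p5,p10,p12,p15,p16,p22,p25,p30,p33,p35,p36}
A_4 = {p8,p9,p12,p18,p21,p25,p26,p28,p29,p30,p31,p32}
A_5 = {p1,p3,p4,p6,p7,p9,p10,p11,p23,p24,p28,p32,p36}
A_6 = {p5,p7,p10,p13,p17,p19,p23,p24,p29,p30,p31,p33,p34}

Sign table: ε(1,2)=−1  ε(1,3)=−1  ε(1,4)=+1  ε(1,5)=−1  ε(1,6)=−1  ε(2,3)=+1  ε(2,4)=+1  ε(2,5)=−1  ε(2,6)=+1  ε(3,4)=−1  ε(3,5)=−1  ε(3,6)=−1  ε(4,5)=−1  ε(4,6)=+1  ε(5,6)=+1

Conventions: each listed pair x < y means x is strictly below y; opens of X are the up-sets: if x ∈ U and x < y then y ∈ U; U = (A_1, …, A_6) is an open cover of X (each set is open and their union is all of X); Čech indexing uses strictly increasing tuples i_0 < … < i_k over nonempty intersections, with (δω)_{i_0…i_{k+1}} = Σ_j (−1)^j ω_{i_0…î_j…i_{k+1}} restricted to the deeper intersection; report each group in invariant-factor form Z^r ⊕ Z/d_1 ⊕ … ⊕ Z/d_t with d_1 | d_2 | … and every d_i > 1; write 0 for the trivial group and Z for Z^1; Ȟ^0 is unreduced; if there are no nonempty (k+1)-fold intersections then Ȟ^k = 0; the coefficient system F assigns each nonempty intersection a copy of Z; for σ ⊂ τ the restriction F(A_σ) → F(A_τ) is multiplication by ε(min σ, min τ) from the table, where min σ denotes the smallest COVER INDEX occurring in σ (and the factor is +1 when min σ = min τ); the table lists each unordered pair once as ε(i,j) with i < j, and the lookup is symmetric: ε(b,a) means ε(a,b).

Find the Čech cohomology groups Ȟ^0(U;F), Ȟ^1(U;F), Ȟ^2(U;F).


Ȟ^0 ≅ 0, Ȟ^1 ≅ Z/2 and Ȟ^2 ≅ Z

nonempty overlaps:
  A12={p2,p14,p19} A13={p2,p12,p16,p35} A14={p8,p9,p12} A15={p4,p7,p9} A16={p7,p19,p34} A23={p2,p22,p36} A24={p18,p26,p28,p31} A25={p6,p28,p36} A26={p13,p19,p31} A34={p12,p25,p30} A35={p1,p3,p10,p36} A36={p5,p10,p30,p33} A45={p9,p28,p32} A46={p29,p30,p31} A56={p7,p10,p23,p24}
  A123={p2} A126={p19} A134={p12} A145={p9} A156={p7} A235={p36} A245={p28} A246={p31} A346={p30} A356={p10}
C dims 6,15,10; δ0: rk 6, SNF 1^5·2; δ1: rk 9, SNF 1^9
degree 0: 6−6−0 = 0 → Ȟ^0 ≅ 0
degree 1: 15−9−6 = 0 plus torsion [2] → Ȟ^1 ≅ Z/2
degree 2: 10−0−9 = 1 → Ȟ^2 ≅ Z


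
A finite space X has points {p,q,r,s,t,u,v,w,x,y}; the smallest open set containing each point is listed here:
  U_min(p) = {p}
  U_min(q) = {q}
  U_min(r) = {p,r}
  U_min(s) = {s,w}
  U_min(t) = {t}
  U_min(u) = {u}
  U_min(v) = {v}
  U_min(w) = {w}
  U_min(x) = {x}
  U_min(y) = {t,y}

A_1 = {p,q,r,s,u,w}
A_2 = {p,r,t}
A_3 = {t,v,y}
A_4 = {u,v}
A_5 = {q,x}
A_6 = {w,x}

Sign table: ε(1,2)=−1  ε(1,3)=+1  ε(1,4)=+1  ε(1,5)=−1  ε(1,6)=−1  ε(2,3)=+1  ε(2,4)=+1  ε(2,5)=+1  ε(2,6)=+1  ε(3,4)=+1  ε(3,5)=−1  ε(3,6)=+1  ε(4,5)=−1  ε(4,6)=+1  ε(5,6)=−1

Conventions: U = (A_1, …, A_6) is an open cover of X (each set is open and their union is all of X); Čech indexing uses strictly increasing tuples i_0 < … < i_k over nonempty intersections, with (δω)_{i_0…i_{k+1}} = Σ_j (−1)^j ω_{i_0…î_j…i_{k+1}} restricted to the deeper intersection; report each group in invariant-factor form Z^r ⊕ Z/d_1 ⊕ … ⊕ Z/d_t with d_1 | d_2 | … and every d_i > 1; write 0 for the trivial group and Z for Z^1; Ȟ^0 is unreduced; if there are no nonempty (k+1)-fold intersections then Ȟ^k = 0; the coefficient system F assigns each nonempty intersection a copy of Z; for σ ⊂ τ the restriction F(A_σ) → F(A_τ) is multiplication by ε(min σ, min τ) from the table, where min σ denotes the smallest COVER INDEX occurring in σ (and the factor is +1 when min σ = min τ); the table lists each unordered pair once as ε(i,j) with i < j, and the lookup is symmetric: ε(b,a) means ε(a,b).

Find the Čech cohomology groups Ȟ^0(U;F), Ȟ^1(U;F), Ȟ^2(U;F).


nonempty intersections:
  A12={p,r} A14={u} A15={q} A16={w} A23={t} A34={v} A56={x}
C dims 6,7; δ0: rk 6, SNF 1^5·2
Ȟ^0: (6−6)−0=0 ⇒ 0
Ȟ^1: (7−0)−6=1 plus torsion [2] ⇒ Z ⊕ Z/2
Ȟ^2: (0−0)−0=0 ⇒ 0

Ȟ^0 ≅ 0, Ȟ^1 ≅ Z ⊕ Z/2 and Ȟ^2 ≅ 0
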